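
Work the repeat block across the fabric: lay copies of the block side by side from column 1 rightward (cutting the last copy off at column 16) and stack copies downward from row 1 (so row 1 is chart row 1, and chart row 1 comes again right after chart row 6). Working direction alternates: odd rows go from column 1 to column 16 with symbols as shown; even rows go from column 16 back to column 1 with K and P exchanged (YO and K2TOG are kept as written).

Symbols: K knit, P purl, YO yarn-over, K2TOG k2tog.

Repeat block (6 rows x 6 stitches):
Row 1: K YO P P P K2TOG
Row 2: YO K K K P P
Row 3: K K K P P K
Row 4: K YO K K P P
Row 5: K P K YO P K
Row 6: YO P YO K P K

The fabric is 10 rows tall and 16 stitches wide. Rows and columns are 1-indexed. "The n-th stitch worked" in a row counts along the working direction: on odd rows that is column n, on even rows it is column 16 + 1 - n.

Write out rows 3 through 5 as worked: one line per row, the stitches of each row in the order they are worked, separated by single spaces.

Rows as worked:
K K K P P K K K K P P K K K K P
P P YO P K K P P YO P K K P P YO P
K P K YO P K K P K YO P K K P K YO

Derivation:
Row 3: chart row 3, RS - tile across columns 1-16 and work as-is.
Row 4: chart row 4, WS - tiled (columns 1-16): K YO K K P P K YO K K P P K YO K K; work from column 16 back to 1 with K<->P swapped.
Row 5: chart row 5, RS - tile across columns 1-16 and work as-is.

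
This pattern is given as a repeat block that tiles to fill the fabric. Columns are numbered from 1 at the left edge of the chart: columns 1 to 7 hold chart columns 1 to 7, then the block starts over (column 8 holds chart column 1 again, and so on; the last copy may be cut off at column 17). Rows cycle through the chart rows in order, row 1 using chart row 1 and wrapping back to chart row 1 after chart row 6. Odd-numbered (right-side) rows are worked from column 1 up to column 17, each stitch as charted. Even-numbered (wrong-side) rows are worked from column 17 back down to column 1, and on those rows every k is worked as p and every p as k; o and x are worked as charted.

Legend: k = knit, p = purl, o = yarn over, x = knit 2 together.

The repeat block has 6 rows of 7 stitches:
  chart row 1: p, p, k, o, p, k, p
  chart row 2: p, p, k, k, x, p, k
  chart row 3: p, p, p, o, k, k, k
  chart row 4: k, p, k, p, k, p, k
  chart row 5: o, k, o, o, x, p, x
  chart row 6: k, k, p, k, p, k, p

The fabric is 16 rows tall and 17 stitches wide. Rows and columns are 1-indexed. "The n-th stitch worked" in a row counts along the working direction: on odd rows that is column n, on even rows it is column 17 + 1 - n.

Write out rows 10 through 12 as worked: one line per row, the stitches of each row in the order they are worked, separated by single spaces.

Row 10: chart row 4, WS - tiled (columns 1-17): k p k p k p k k p k p k p k k p k; work from column 17 back to 1 with k<->p swapped.
Row 11: chart row 5, RS - tile across columns 1-17 and work as-is.
Row 12: chart row 6, WS - tiled (columns 1-17): k k p k p k p k k p k p k p k k p; work from column 17 back to 1 with k<->p swapped.

Result:
p k p p k p k p k p p k p k p k p
o k o o x p x o k o o x p x o k o
k p p k p k p k p p k p k p k p p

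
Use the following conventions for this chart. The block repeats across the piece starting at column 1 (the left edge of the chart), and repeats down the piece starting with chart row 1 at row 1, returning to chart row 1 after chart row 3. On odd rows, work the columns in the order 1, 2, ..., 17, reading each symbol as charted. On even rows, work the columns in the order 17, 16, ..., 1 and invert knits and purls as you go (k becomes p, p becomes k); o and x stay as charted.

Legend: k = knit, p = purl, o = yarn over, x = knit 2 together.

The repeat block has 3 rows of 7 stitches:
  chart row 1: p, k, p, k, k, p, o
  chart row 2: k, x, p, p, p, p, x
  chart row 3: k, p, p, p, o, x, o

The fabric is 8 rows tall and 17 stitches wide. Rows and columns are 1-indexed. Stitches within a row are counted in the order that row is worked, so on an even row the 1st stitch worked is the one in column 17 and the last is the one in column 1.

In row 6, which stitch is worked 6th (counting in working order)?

Row 6 uses chart row ((6-1) mod 3)+1 = 3. Row 6 is even, so WS.
Chart row 3 tiled across columns 1-17: k p p p o x o k p p p o x o k p p
WS: work from column 17 back to column 1 (reverse the tiled row), swapping k<->p (o and x unchanged).
Row 6 as worked: k k p o x o k k k p o x o k k k p
The 6th stitch worked is o.

== STITCH ==
o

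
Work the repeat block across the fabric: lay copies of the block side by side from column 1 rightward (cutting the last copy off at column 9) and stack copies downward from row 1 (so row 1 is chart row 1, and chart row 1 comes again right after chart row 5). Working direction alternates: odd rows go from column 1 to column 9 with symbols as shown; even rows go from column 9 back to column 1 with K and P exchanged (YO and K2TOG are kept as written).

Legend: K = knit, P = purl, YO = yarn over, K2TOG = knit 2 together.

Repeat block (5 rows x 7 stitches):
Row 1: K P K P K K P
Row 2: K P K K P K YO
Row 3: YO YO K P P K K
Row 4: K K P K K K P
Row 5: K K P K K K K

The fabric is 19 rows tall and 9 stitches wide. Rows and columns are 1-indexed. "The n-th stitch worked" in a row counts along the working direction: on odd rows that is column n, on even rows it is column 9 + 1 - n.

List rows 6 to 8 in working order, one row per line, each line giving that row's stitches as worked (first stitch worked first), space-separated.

Result:
K P K P P K P K P
K P K K P K YO K P
YO YO P P K K P YO YO

Derivation:
Row 6: chart row 1, WS - tiled (columns 1-9): K P K P K K P K P; work from column 9 back to 1 with K<->P swapped.
Row 7: chart row 2, RS - tile across columns 1-9 and work as-is.
Row 8: chart row 3, WS - tiled (columns 1-9): YO YO K P P K K YO YO; work from column 9 back to 1 with K<->P swapped.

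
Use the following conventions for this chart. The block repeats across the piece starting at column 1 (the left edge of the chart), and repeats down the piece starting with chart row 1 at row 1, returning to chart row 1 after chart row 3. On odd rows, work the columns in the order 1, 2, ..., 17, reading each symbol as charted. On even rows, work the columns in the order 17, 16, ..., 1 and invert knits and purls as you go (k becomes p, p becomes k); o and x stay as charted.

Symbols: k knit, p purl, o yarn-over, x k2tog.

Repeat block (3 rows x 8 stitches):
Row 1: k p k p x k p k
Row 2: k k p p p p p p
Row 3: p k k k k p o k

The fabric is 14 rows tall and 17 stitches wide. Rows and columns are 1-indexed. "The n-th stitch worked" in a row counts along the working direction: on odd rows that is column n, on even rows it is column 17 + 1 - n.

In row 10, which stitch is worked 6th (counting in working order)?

== STITCH ==
k

Derivation:
Row 10 uses chart row ((10-1) mod 3)+1 = 1. Row 10 is even, so WS.
Chart row 1 tiled across columns 1-17: k p k p x k p k k p k p x k p k k
WS row: flip the tiled sequence (start at column 17) and apply k<->p; o and x stay.
Row 10 as worked: p p k p x k p k p p k p x k p k p
Counting 6 along the worked row gives k.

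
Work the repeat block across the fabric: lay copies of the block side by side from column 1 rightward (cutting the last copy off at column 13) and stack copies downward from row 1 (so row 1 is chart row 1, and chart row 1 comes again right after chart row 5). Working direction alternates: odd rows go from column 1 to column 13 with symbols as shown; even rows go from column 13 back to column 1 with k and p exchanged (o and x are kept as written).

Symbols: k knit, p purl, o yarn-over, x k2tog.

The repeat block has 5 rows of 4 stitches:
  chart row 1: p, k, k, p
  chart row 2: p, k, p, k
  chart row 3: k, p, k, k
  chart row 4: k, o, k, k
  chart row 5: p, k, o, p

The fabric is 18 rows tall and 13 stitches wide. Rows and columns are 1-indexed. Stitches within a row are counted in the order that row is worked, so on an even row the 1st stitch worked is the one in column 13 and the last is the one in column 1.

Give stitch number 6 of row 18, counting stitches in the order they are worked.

For row 18: chart row = ((18-1) mod 5) + 1 = 3; this is a WS (even) row.
Chart row 3 tiled across columns 1-13: k p k k k p k k k p k k k
Wrong side: read the tiled row from column 13 down to 1 and exchange k with p (leave o, x).
Row 18 as worked: p p p k p p p k p p p k p
Counting 6 along the worked row gives p.

Stitch:
p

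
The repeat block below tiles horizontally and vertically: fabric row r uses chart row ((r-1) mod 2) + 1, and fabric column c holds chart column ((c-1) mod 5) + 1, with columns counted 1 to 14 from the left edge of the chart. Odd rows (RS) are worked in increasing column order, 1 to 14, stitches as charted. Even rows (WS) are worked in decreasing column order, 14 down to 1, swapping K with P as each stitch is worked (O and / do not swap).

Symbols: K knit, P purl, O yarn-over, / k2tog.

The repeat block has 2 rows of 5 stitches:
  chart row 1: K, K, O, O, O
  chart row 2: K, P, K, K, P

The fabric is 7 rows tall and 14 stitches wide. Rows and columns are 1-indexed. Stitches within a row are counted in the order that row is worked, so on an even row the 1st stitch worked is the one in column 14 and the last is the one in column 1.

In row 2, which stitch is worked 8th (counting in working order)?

Row 2: (2-1) mod 2 = 1, so use chart row 2. Even row -> WS.
Chart row 2 tiled across columns 1-14: K P K K P K P K K P K P K K
Wrong side: read the tiled row from column 14 down to 1 and exchange K with P (leave O, /).
Row 2 as worked: P P K P K P P K P K P P K P
The 8th stitch worked is K.

Stitch:
K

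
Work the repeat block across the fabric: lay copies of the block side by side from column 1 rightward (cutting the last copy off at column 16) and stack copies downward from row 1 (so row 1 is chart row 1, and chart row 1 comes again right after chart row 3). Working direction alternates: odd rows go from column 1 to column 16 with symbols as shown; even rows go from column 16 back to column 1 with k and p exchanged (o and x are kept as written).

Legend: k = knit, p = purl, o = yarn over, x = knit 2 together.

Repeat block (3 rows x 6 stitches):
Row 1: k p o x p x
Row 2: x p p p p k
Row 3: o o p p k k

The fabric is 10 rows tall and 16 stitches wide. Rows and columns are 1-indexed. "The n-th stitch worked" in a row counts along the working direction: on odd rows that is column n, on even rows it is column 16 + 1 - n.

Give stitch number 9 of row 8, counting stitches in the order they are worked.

Result:
k

Derivation:
For row 8: chart row = ((8-1) mod 3) + 1 = 2; this is a WS (even) row.
Chart row 2 tiled across columns 1-16: x p p p p k x p p p p k x p p p
Wrong side: read the tiled row from column 16 down to 1 and exchange k with p (leave o, x).
Row 8 as worked: k k k x p k k k k x p k k k k x
The 9th stitch worked is k.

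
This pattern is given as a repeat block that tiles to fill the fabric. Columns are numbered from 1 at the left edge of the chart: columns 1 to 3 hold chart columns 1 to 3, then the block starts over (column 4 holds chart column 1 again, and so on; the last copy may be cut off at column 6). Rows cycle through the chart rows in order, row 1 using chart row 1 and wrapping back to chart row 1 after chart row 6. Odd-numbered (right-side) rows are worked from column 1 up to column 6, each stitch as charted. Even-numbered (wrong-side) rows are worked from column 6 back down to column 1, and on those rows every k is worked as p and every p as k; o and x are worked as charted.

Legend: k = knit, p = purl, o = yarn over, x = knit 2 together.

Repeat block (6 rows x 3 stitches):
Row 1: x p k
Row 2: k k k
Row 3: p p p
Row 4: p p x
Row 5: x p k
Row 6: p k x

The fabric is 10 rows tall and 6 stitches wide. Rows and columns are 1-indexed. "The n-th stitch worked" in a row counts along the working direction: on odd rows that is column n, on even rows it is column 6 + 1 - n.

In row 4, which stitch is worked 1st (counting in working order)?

Row 4: (4-1) mod 6 = 3, so use chart row 4. Even row -> WS.
Chart row 4 tiled across columns 1-6: p p x p p x
Wrong side: read the tiled row from column 6 down to 1 and exchange k with p (leave o, x).
Row 4 as worked: x k k x k k
The 1st stitch worked is x.

== STITCH ==
x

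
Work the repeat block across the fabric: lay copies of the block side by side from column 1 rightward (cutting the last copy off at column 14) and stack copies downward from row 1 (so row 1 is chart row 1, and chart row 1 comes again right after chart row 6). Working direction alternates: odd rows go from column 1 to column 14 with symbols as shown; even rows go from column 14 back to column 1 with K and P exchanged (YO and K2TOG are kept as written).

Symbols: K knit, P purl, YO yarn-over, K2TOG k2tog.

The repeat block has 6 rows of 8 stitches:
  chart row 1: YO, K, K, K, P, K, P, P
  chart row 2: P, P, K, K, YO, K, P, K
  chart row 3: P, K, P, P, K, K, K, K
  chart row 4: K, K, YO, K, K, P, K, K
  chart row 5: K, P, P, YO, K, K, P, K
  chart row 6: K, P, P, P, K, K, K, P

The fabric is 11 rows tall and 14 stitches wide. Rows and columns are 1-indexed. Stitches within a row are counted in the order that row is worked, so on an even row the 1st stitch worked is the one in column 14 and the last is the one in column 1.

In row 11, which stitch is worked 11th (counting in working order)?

Row 11: (11-1) mod 6 = 4, so use chart row 5. Odd row -> RS.
Chart row 5 tiled across columns 1-14: K P P YO K K P K K P P YO K K
RS: work column 1 to column 14, symbols as charted — the tiled row is the row as worked.
Stitch 11 in working order -> P

Stitch:
P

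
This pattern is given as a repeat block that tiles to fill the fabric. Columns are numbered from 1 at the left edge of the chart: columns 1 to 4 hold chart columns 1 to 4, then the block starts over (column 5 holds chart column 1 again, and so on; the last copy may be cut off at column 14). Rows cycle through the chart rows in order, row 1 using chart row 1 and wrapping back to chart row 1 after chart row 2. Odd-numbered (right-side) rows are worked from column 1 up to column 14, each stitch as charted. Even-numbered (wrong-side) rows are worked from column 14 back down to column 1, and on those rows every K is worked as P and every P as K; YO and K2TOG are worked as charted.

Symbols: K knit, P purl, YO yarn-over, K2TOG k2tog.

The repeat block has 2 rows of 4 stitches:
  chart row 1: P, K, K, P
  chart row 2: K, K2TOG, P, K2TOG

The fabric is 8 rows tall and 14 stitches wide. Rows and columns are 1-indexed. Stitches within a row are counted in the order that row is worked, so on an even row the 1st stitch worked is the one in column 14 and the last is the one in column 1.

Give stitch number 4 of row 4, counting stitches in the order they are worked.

Row 4: (4-1) mod 2 = 1, so use chart row 2. Even row -> WS.
Chart row 2 tiled across columns 1-14: K K2TOG P K2TOG K K2TOG P K2TOG K K2TOG P K2TOG K K2TOG
WS row: flip the tiled sequence (start at column 14) and apply K<->P; YO and K2TOG stay.
Row 4 as worked: K2TOG P K2TOG K K2TOG P K2TOG K K2TOG P K2TOG K K2TOG P
Stitch 4 in working order -> K

Stitch:
K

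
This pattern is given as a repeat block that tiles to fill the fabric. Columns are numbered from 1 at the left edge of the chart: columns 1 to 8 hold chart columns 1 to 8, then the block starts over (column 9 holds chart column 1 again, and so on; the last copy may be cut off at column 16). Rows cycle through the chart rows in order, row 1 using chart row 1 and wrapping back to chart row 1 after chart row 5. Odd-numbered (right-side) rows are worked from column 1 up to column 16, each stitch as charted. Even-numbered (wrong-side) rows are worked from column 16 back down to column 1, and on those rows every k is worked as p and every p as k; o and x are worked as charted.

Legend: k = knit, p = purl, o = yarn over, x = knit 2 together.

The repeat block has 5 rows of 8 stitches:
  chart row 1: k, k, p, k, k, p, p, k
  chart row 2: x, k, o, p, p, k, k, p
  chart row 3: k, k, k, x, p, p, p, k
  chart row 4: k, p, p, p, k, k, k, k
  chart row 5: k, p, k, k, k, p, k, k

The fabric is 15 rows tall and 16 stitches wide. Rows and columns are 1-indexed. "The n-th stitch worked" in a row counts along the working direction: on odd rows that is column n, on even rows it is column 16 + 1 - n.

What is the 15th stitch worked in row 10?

Stitch:
k

Derivation:
Row 10: (10-1) mod 5 = 4, so use chart row 5. Even row -> WS.
Chart row 5 tiled across columns 1-16: k p k k k p k k k p k k k p k k
Wrong side: read the tiled row from column 16 down to 1 and exchange k with p (leave o, x).
Row 10 as worked: p p k p p p k p p p k p p p k p
Counting 15 along the worked row gives k.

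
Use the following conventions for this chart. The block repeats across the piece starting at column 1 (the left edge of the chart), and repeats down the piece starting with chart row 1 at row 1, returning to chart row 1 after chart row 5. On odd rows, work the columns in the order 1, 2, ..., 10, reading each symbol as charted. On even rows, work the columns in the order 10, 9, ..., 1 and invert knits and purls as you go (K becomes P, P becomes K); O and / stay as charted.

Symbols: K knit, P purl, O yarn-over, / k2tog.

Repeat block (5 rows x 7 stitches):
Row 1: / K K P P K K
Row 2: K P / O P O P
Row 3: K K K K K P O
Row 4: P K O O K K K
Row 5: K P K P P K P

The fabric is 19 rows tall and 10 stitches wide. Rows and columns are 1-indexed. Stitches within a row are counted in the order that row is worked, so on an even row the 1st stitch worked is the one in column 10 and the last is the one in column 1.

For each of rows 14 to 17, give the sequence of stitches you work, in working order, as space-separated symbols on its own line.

Row 14: chart row 4, WS - tiled (columns 1-10): P K O O K K K P K O; work from column 10 back to 1 with K<->P swapped.
Row 15: chart row 5, RS - tile across columns 1-10 and work as-is.
Row 16: chart row 1, WS - tiled (columns 1-10): / K K P P K K / K K; work from column 10 back to 1 with K<->P swapped.
Row 17: chart row 2, RS - tile across columns 1-10 and work as-is.

Result:
O P K P P P O O P K
K P K P P K P K P K
P P / P P K K P P /
K P / O P O P K P /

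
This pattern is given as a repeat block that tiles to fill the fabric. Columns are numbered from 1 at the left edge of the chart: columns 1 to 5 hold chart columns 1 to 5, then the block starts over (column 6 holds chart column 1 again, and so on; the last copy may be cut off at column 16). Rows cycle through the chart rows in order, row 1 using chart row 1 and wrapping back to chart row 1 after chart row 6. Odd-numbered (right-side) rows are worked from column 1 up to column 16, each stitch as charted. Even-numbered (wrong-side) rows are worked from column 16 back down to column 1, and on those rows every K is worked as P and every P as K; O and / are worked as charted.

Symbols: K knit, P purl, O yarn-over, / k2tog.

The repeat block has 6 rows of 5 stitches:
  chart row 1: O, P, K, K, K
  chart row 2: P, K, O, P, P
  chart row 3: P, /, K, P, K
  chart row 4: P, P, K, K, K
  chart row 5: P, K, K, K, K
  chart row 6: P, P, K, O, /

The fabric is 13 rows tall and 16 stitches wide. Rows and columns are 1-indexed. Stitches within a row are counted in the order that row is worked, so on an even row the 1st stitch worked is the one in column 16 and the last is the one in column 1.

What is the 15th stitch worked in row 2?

Stitch:
P

Derivation:
Row 2: (2-1) mod 6 = 1, so use chart row 2. Even row -> WS.
Chart row 2 tiled across columns 1-16: P K O P P P K O P P P K O P P P
WS row: flip the tiled sequence (start at column 16) and apply K<->P; O and / stay.
Row 2 as worked: K K K O P K K K O P K K K O P K
Counting 15 along the worked row gives P.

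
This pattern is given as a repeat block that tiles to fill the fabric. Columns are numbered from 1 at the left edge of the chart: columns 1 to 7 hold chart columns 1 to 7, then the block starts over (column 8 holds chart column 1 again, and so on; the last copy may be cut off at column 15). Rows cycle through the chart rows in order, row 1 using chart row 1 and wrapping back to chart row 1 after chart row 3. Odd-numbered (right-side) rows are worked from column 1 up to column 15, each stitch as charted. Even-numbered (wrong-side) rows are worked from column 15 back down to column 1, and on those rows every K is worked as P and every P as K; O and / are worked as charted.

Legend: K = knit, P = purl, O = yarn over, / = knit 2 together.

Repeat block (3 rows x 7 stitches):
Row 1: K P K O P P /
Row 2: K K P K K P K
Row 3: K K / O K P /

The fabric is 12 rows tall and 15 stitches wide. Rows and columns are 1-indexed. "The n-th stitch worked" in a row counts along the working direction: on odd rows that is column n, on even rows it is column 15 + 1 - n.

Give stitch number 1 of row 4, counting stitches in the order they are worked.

Stitch:
P

Derivation:
Row 4 uses chart row ((4-1) mod 3)+1 = 1. Row 4 is even, so WS.
Chart row 1 tiled across columns 1-15: K P K O P P / K P K O P P / K
Wrong side: read the tiled row from column 15 down to 1 and exchange K with P (leave O, /).
Row 4 as worked: P / K K O P K P / K K O P K P
Stitch 1 in working order -> P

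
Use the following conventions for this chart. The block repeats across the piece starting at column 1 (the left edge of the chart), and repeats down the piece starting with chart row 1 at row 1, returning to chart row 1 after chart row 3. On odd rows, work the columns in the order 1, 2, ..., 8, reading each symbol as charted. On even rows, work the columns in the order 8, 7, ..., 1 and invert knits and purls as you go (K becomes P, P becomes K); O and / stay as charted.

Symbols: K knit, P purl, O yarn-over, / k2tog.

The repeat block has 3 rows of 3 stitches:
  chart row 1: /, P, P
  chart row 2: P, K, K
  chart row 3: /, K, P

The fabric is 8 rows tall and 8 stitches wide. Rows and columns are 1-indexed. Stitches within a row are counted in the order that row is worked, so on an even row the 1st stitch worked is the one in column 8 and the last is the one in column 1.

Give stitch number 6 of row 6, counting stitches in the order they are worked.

Row 6: (6-1) mod 3 = 2, so use chart row 3. Even row -> WS.
Chart row 3 tiled across columns 1-8: / K P / K P / K
Wrong side: read the tiled row from column 8 down to 1 and exchange K with P (leave O, /).
Row 6 as worked: P / K P / K P /
Counting 6 along the worked row gives K.

== STITCH ==
K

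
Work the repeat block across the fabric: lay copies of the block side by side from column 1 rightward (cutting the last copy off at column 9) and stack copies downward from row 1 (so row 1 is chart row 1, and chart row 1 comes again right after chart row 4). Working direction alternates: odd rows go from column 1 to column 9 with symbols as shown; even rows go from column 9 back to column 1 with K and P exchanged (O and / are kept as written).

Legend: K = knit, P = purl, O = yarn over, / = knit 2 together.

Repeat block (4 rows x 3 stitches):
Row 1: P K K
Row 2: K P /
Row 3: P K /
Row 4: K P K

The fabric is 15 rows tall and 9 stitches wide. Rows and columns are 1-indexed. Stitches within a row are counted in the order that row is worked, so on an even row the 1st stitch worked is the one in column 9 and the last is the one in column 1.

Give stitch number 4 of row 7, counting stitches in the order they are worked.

Result:
P

Derivation:
For row 7: chart row = ((7-1) mod 4) + 1 = 3; this is a RS (odd) row.
Chart row 3 tiled across columns 1-9: P K / P K / P K /
Right side: take the tiled row as-is (worked left to right from column 1).
Stitch 4 in working order -> P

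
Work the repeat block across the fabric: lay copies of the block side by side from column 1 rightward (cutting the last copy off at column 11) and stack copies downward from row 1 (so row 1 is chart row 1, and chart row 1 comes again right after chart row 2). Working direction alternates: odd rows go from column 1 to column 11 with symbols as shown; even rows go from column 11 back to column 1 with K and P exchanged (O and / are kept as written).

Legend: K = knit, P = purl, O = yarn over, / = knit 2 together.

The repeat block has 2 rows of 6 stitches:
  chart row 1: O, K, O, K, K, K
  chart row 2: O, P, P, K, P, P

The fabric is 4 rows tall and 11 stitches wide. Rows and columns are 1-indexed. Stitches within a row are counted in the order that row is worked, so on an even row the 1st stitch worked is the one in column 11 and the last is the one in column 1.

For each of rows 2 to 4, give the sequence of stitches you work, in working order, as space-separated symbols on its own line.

Row 2: chart row 2, WS - tiled (columns 1-11): O P P K P P O P P K P; work from column 11 back to 1 with K<->P swapped.
Row 3: chart row 1, RS - tile across columns 1-11 and work as-is.
Row 4: chart row 2, WS - tiled (columns 1-11): O P P K P P O P P K P; work from column 11 back to 1 with K<->P swapped.

Result:
K P K K O K K P K K O
O K O K K K O K O K K
K P K K O K K P K K O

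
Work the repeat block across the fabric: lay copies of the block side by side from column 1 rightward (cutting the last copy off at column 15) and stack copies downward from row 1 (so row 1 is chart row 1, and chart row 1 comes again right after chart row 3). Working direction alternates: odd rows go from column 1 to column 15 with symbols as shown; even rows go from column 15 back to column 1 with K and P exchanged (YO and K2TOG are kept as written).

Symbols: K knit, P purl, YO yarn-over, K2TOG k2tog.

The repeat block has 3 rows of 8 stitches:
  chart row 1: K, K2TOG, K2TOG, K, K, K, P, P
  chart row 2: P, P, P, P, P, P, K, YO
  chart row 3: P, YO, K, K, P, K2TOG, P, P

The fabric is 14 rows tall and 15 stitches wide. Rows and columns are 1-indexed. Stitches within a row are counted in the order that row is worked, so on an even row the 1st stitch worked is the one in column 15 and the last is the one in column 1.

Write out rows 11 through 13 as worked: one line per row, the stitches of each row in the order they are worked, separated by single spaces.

== ROWS AS WORKED ==
P P P P P P K YO P P P P P P K
K K2TOG K P P YO K K K K2TOG K P P YO K
K K2TOG K2TOG K K K P P K K2TOG K2TOG K K K P

Derivation:
Row 11: chart row 2, RS - tile across columns 1-15 and work as-is.
Row 12: chart row 3, WS - tiled (columns 1-15): P YO K K P K2TOG P P P YO K K P K2TOG P; work from column 15 back to 1 with K<->P swapped.
Row 13: chart row 1, RS - tile across columns 1-15 and work as-is.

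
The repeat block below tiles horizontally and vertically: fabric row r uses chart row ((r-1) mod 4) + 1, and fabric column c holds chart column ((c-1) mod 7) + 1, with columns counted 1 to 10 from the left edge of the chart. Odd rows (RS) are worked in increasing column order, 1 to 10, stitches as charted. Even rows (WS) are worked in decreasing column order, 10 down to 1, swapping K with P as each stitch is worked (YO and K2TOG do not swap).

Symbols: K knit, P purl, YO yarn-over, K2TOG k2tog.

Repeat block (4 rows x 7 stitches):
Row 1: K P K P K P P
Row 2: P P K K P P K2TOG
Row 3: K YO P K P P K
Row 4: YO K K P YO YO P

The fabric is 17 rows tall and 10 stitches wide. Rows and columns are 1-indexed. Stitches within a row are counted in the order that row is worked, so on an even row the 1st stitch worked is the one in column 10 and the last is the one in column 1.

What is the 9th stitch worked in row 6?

== STITCH ==
K

Derivation:
For row 6: chart row = ((6-1) mod 4) + 1 = 2; this is a WS (even) row.
Chart row 2 tiled across columns 1-10: P P K K P P K2TOG P P K
Wrong side: read the tiled row from column 10 down to 1 and exchange K with P (leave YO, K2TOG).
Row 6 as worked: P K K K2TOG K K P P K K
Counting 9 along the worked row gives K.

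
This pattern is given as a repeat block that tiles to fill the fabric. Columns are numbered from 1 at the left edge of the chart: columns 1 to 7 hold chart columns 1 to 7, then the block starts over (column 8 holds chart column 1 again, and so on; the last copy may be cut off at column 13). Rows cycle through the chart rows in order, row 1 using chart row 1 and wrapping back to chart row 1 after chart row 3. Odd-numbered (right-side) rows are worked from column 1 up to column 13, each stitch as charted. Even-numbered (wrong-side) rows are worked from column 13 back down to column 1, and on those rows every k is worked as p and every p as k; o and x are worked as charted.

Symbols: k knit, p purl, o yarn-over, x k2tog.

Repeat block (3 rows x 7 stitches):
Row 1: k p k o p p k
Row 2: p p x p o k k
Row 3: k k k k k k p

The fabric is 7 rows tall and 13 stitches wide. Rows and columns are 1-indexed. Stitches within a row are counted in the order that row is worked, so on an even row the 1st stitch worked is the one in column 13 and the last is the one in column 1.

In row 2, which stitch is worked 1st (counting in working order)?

Stitch:
p

Derivation:
For row 2: chart row = ((2-1) mod 3) + 1 = 2; this is a WS (even) row.
Chart row 2 tiled across columns 1-13: p p x p o k k p p x p o k
WS row: flip the tiled sequence (start at column 13) and apply k<->p; o and x stay.
Row 2 as worked: p o k x k k p p o k x k k
The 1st stitch worked is p.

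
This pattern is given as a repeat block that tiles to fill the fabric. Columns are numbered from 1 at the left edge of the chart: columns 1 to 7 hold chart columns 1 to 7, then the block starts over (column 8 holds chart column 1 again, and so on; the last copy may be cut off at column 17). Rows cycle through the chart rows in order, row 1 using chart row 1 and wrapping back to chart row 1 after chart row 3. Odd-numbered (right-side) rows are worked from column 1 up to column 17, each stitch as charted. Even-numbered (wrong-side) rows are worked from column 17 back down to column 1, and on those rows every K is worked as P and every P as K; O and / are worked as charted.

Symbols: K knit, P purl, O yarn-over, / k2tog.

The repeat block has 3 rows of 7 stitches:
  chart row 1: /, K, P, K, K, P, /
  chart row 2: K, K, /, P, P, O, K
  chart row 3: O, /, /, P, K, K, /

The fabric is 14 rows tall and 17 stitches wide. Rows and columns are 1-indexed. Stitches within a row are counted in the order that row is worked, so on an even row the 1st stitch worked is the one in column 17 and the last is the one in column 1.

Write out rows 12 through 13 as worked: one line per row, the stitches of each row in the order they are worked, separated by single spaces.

Row 12: chart row 3, WS - tiled (columns 1-17): O / / P K K / O / / P K K / O / /; work from column 17 back to 1 with K<->P swapped.
Row 13: chart row 1, RS - tile across columns 1-17 and work as-is.

== ROWS AS WORKED ==
/ / O / P P K / / O / P P K / / O
/ K P K K P / / K P K K P / / K P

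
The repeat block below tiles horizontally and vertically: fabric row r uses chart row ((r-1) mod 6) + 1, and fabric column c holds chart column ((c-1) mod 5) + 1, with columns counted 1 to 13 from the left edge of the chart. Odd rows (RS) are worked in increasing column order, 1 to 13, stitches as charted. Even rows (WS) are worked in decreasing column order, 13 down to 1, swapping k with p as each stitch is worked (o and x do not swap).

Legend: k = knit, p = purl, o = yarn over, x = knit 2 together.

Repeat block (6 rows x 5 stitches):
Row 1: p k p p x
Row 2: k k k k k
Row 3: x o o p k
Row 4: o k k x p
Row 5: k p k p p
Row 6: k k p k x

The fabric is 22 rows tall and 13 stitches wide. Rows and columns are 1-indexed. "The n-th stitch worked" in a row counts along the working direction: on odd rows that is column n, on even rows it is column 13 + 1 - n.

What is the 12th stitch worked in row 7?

== STITCH ==
k

Derivation:
For row 7: chart row = ((7-1) mod 6) + 1 = 1; this is a RS (odd) row.
Chart row 1 tiled across columns 1-13: p k p p x p k p p x p k p
RS: work column 1 to column 13, symbols as charted — the tiled row is the row as worked.
Counting 12 along the worked row gives k.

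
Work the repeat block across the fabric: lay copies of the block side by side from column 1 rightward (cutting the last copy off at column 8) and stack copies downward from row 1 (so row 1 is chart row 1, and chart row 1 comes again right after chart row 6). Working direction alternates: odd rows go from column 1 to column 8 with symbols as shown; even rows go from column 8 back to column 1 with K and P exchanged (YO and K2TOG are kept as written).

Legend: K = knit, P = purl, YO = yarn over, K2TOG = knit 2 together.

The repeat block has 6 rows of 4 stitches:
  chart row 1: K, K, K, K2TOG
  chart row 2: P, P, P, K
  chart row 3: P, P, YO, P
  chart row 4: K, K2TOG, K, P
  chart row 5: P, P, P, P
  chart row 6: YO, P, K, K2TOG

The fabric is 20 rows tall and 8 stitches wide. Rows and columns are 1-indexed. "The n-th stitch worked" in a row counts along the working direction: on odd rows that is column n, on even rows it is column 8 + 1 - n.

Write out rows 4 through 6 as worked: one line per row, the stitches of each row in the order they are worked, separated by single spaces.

Row 4: chart row 4, WS - tiled (columns 1-8): K K2TOG K P K K2TOG K P; work from column 8 back to 1 with K<->P swapped.
Row 5: chart row 5, RS - tile across columns 1-8 and work as-is.
Row 6: chart row 6, WS - tiled (columns 1-8): YO P K K2TOG YO P K K2TOG; work from column 8 back to 1 with K<->P swapped.

Result:
K P K2TOG P K P K2TOG P
P P P P P P P P
K2TOG P K YO K2TOG P K YO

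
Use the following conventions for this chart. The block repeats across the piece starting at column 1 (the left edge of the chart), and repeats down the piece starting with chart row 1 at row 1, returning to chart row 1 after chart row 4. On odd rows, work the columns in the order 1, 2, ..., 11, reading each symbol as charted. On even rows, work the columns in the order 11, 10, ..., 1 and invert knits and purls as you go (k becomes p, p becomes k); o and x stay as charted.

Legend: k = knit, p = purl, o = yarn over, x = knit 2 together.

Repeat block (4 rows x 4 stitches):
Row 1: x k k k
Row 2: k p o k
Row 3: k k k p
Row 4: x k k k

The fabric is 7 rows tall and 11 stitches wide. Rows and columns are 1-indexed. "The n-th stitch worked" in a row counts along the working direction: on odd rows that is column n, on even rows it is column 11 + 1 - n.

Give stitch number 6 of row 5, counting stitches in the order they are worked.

Row 5 uses chart row ((5-1) mod 4)+1 = 1. Row 5 is odd, so RS.
Chart row 1 tiled across columns 1-11: x k k k x k k k x k k
RS: work column 1 to column 11, symbols as charted — the tiled row is the row as worked.
The 6th stitch worked is k.

Stitch:
k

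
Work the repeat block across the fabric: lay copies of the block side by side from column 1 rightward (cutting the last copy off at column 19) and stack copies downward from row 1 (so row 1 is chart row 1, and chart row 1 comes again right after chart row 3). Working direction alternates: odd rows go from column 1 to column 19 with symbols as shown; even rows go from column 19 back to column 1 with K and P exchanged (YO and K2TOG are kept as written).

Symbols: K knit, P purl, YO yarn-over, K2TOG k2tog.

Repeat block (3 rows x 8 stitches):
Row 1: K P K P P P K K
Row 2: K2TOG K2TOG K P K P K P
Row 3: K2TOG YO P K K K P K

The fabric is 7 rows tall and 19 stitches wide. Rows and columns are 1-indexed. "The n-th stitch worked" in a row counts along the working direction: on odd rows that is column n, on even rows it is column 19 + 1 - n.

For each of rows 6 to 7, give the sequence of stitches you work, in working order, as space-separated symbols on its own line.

Row 6: chart row 3, WS - tiled (columns 1-19): K2TOG YO P K K K P K K2TOG YO P K K K P K K2TOG YO P; work from column 19 back to 1 with K<->P swapped.
Row 7: chart row 1, RS - tile across columns 1-19 and work as-is.

== ROWS AS WORKED ==
K YO K2TOG P K P P P K YO K2TOG P K P P P K YO K2TOG
K P K P P P K K K P K P P P K K K P K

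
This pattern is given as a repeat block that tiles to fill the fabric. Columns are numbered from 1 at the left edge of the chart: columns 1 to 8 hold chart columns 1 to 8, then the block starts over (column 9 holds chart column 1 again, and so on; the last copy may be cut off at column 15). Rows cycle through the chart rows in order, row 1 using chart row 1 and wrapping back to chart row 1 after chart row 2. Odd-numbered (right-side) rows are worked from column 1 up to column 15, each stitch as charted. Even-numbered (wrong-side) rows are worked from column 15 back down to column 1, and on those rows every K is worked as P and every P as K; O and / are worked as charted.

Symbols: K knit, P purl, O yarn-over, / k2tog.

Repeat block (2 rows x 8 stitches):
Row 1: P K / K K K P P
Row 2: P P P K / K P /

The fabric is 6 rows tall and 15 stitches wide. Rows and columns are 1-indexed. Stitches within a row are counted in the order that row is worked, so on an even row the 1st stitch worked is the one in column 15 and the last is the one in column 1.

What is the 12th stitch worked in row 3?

Stitch:
K

Derivation:
For row 3: chart row = ((3-1) mod 2) + 1 = 1; this is a RS (odd) row.
Chart row 1 tiled across columns 1-15: P K / K K K P P P K / K K K P
RS row: no reversal, no swap; stitch n worked = column n.
Counting 12 along the worked row gives K.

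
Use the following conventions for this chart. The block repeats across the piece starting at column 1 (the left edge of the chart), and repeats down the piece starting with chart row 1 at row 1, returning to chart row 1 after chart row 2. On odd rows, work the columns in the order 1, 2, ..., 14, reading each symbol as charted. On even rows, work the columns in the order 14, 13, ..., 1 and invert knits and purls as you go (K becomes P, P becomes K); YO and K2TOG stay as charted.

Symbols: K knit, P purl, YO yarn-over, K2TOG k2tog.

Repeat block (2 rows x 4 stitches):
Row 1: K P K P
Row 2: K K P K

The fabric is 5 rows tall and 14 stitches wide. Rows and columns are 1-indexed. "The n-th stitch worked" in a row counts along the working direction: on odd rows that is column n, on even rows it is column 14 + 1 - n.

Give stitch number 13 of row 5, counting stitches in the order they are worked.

Result:
K

Derivation:
For row 5: chart row = ((5-1) mod 2) + 1 = 1; this is a RS (odd) row.
Chart row 1 tiled across columns 1-14: K P K P K P K P K P K P K P
RS: work column 1 to column 14, symbols as charted — the tiled row is the row as worked.
Counting 13 along the worked row gives K.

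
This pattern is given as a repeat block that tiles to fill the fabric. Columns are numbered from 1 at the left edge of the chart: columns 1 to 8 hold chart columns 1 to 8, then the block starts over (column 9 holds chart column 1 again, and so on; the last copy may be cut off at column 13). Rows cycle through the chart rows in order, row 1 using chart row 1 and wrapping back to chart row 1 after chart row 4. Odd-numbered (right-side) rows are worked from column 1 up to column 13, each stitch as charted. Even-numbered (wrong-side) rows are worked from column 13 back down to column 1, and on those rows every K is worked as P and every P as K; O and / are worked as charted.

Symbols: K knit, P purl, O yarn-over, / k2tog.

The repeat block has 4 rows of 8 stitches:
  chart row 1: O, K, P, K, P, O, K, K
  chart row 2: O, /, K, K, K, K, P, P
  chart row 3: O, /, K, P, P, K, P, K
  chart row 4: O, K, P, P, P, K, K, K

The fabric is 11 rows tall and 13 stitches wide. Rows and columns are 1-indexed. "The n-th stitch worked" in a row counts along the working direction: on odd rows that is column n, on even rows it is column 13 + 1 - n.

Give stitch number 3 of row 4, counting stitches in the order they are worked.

Stitch:
K

Derivation:
For row 4: chart row = ((4-1) mod 4) + 1 = 4; this is a WS (even) row.
Chart row 4 tiled across columns 1-13: O K P P P K K K O K P P P
WS: work from column 13 back to column 1 (reverse the tiled row), swapping K<->P (O and / unchanged).
Row 4 as worked: K K K P O P P P K K K P O
The 3rd stitch worked is K.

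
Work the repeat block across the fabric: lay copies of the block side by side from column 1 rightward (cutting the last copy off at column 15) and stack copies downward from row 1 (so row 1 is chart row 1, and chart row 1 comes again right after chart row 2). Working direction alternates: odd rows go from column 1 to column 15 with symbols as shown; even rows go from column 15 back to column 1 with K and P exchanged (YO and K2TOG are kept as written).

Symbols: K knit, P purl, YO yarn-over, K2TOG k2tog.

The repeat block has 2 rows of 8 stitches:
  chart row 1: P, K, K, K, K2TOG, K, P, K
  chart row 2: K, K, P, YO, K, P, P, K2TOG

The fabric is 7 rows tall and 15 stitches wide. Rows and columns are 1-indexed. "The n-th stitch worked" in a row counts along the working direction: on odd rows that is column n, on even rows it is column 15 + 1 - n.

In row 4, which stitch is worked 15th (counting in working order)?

Stitch:
P

Derivation:
Row 4: (4-1) mod 2 = 1, so use chart row 2. Even row -> WS.
Chart row 2 tiled across columns 1-15: K K P YO K P P K2TOG K K P YO K P P
WS row: flip the tiled sequence (start at column 15) and apply K<->P; YO and K2TOG stay.
Row 4 as worked: K K P YO K P P K2TOG K K P YO K P P
Stitch 15 in working order -> P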